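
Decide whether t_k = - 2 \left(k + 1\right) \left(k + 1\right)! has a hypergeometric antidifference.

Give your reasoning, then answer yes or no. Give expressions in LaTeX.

Yes. s_k = - 2 \left(k + 1\right)!.

Step 1: r(k) = (k + 2)**2/(k + 1).
Factor: A=k + 2; B=1; C=k + 1.
Key eq: (k + 2)·f(k+1) = (1)·f(k) + (k + 1).
From deg A=1, deg B=0, deg C=1: d=0.
Solve for f: f(k) = 1 (degree 0 ≤ 0).
Get s_k = R·t_k = -2*factorial(k + 1) with R(k) = B(k−1)f(k)/C(k) = 1/(k + 1).
s_(k+1) − s_k = -2*(k + 1)*factorial(k + 1) = t_k.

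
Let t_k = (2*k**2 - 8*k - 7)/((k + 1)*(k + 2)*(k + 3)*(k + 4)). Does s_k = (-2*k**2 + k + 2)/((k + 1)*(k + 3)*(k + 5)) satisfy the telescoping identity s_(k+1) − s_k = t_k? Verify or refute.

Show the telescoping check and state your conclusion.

Invalid: residual 3*(-4*k**3 - 9*k**2 + 53*k + 43)/(k**6 + 21*k**5 + 175*k**4 + 735*k**3 + 1624*k**2 + 1764*k + 720) ≠ 0.

s_(k+1) = (k - 2*(k + 1)**2 + 3)/((k + 2)*(k + 4)*(k + 6))
s_(k+1) − s_k = (2*k**4 + 2*k**3 - 62*k**2 - 158*k - 81)/(k**6 + 21*k**5 + 175*k**4 + 735*k**3 + 1624*k**2 + 1764*k + 720)
(s_(k+1) − s_k) − t_k = 3*(-4*k**3 - 9*k**2 + 53*k + 43)/(k**6 + 21*k**5 + 175*k**4 + 735*k**3 + 1624*k**2 + 1764*k + 720)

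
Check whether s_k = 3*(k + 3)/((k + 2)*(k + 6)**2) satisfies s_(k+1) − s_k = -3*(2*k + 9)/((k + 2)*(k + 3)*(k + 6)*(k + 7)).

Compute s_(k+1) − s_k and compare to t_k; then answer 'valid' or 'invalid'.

Invalid: residual 9*(3*k**2 + 31*k + 75)/(k**6 + 31*k**5 + 389*k**4 + 2513*k**3 + 8742*k**2 + 15372*k + 10584) ≠ 0.

s_(k+1) = 3*(k + 4)/((k + 3)*(k + 7)**2)
s_(k+1) − s_k = 3*((k + 2)*(k + 4)*(k + 6)**2 - (k + 3)**2*(k + 7)**2)/((k + 2)*(k + 3)*(k + 6)**2*(k + 7)**2)
(s_(k+1) − s_k) − t_k = 9*(3*k**2 + 31*k + 75)/(k**6 + 31*k**5 + 389*k**4 + 2513*k**3 + 8742*k**2 + 15372*k + 10584)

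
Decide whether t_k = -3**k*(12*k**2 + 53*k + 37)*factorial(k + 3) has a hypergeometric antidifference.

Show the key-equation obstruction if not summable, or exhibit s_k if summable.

Yes. s_k = -3**k*(4*k - 1)*factorial(k + 3).

Step 1: r(k) = 3*(12*k**3 + 125*k**2 + 410*k + 408)/(12*k**2 + 53*k + 37).
Gosper form: A/B · C(k+1)/C(k) with A=3*k + 12, B=1, C=k**2 + 53*k/12 + 37/12.
Solve (3*k + 12)·f(k+1) − (1)·f(k) = k**2 + 53*k/12 + 37/12.
Degrees (1,0,2) ⇒ d ≤ 1.
Match coefficients ⇒ f(k) = (4*k - 1)/12.
R(k) = B(k−1)·f(k)/C(k) = (4*k - 1)/(12*k**2 + 53*k + 37); s_k = R·t_k = -3**k*(4*k - 1)*factorial(k + 3).
Check: Δs_k = -3**k*(12*k**2 + 53*k + 37)*factorial(k + 3). ✓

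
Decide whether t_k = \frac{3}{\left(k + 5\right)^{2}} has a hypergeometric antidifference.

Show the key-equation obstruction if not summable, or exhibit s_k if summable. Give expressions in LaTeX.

No — t_k has no hypergeometric antidifference.

The ratio is (k + 5)**2/(k + 6)**2.
So A=k**2 + 10*k + 25 and B=k**2 + 12*k + 36, with C=1.
Set up (k**2 + 10*k + 25)·f(k+1) − (k**2 + 10*k + 25)·f(k) − (1) = 0.
d = 0 from the (2,2,0) case.
f = c0 ⇒ A·f(k+1) − B(k−1)·f(k) − C = -1. The system {-1 = 0} is inconsistent; no antidifference.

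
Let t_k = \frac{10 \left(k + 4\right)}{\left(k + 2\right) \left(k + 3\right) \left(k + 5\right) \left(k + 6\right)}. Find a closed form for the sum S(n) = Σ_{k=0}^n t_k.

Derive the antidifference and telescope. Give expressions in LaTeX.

The ratio is (k + 2)*(k + 5)**2/((k + 4)**2*(k + 7)).
A = k + 2, B = k + 7, C = k**2 + 8*k + 16.
Set up (k + 2)·f(k+1) − (k + 6)·f(k) − (k**2 + 8*k + 16) = 0.
From deg A=1, deg B=1, deg C=2: d=4.
Solving with deg f ≤ 4: f(k) = k*(k + 3)*(k + 4)*(k + 7)/20.
Certificate R = B(k−1)f/C = k*(k + 3)*(k + 6)*(k + 7)/(20*(k + 4)) gives s_k = k*(k + 7)/(2*(k**2 + 7*k + 10)).
s_(k+1) − s_k = 10*(k + 4)/(k**4 + 16*k**3 + 91*k**2 + 216*k + 180) = t_k.
Σ_(k=0)^n t_k = s_(n+1) − s_(0) = ((n**2 + 9*n + 8)/(2*(n**2 + 9*n + 18))) − (0), i.e. (n**2 + 9*n + 8)/(2*(n**2 + 9*n + 18)).

S(n) = \frac{n^{2} + 9 n + 8}{2 \left(n^{2} + 9 n + 18\right)}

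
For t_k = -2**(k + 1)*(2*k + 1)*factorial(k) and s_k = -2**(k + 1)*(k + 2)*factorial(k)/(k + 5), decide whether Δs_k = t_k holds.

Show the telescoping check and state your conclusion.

Invalid: residual 6*2**k*(2*k**2 + 11*k + 4)*factorial(k)/((k + 5)*(k + 6)) ≠ 0.

s_(k+1) = -2**(k + 2)*(k + 3)*factorial(k + 1)/(k + 6)
s_(k+1) − s_k = -2**(k + 1)*(2*k**3 + 17*k**2 + 38*k + 18)*factorial(k)/((k + 5)*(k + 6))
(s_(k+1) − s_k) − t_k = 6*2**k*(2*k**2 + 11*k + 4)*factorial(k)/((k + 5)*(k + 6))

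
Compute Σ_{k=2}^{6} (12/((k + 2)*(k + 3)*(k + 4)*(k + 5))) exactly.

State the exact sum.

Σ = 29/990

The ratio is (k + 2)/(k + 6).
A = k + 2, B = k + 6, C = 1.
Solve (k + 2)·f(k+1) − (k + 5)·f(k) = 1.
deg f ≤ 3 (via 1,1,0).
Solving with deg f ≤ 3: f(k) = k*(k**2 + 9*k + 26)/72.
R(k) = B(k−1)·f(k)/C(k) = k*(k + 5)*(k**2 + 9*k + 26)/72; s_k = R·t_k = k*(k**2 + 9*k + 26)/(6*(k + 2)*(k + 3)*(k + 4)).
Δs = 12/(k**4 + 14*k**3 + 71*k**2 + 154*k + 120), as required.
Telescoping: Σ = s_(7) − s_(2) = 161/990 − (2/15) = 29/990.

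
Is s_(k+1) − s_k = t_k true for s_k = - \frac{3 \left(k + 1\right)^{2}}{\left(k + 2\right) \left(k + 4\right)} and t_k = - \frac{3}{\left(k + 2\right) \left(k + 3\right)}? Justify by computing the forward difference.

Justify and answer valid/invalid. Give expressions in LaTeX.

Invalid: residual \frac{9 \left(- k^{2} - 3 k + 1\right)}{k^{4} + 14 k^{3} + 71 k^{2} + 154 k + 120} ≠ 0.

s_(k+1) = -3*(k + 2)**2/((k + 3)*(k + 5))
s_(k+1) − s_k = 3*(-4*k**2 - 18*k - 17)/(k**4 + 14*k**3 + 71*k**2 + 154*k + 120)
(s_(k+1) − s_k) − t_k = 9*(-k**2 - 3*k + 1)/(k**4 + 14*k**3 + 71*k**2 + 154*k + 120)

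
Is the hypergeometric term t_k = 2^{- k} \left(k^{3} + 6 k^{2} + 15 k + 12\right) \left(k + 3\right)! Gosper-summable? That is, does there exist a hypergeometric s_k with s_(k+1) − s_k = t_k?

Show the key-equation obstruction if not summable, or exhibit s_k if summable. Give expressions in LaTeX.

t_(k+1)/t_k = (k**4 + 13*k**3 + 66*k**2 + 154*k + 136)/(2*(k**3 + 6*k**2 + 15*k + 12)).
Normal form (A,B,C) = (k/2 + 2, 1, k**3 + 6*k**2 + 15*k + 12).
Solve (k/2 + 2)·f(k+1) − (1)·f(k) = k**3 + 6*k**2 + 15*k + 12.
Degrees (1,0,3) ⇒ d ≤ 2.
A polynomial solution: f(k) = 2*k*(k + 2).
So s_k = (B(k−1)f/C)·t_k = (2*k*(k + 2)/(k**3 + 6*k**2 + 15*k + 12))·t_k = 2**(1 - k)*k*(k + 2)*factorial(k + 3).
Check: Δs_k = (k**3 + 6*k**2 + 15*k + 12)*factorial(k + 3)/2**k. ✓

Yes. s_k = 2^{1 - k} k \left(k + 2\right) \left(k + 3\right)!.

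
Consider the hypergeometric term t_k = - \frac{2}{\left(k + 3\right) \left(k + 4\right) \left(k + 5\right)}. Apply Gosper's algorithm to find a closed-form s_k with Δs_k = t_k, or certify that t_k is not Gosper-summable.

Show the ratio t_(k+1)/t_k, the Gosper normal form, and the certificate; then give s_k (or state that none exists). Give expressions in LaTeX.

s_k = \frac{k \left(- k - 7\right)}{12 \left(k + 3\right) \left(k + 4\right)}

Compute t_(k+1)/t_k: get (k + 3)/(k + 6).
So A=k + 3 and B=k + 6, with C=1.
Need (k + 3)·f(k+1) − (k + 5)·f(k) = 1.
Bound: deg f ≤ 2.
A polynomial solution: f(k) = k*(k + 7)/24.
Then R = B(k−1)f/C = k*(k + 5)*(k + 7)/24, so s_k = R(k)·t_k = k*(-k - 7)/(12*(k + 3)*(k + 4)).
Verify: -2/(k**3 + 12*k**2 + 47*k + 60) matches t_k.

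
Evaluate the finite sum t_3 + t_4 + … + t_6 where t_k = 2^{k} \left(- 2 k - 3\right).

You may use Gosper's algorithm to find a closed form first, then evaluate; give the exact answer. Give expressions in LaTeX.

Compute t_(k+1)/t_k: get 2*(2*k + 5)/(2*k + 3).
Normal form (A,B,C) = (2, 1, k + 3/2).
Need (2)·f(k+1) − (1)·f(k) = k + 3/2.
d = 1 from the (0,0,1) case.
Coefficient equations give f(k) = (2*k - 1)/2.
So s_k = (B(k−1)f/C)·t_k = ((2*k - 1)/(2*k + 3))·t_k = 2**k*(1 - 2*k).
Check: Δs_k = 2**k*(-2*k - 3). ✓
Sum = s_(7) − s_(3); s_(7) = -1664, s_(3) = -40 ⇒ -1624.

Σ = -1624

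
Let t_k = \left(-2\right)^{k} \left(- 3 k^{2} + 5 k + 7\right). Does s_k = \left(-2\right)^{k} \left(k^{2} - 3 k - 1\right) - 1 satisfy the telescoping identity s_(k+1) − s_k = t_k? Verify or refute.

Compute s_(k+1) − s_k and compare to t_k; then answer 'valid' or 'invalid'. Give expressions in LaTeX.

Valid: the claim telescopes to t_k.

s_(k+1) = (-2)**(k + 1)*(-3*k + (k + 1)**2 - 4) - 1
s_(k+1) − s_k = (-2)**k*(-3*k**2 + 5*k + 7)
(s_(k+1) − s_k) − t_k = 0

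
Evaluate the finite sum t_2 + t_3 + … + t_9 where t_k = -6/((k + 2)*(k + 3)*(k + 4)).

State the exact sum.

Step 1: r(k) = (k + 2)/(k + 5).
Normal form (A,B,C) = (k + 2, k + 5, 1).
Solve (k + 2)·f(k+1) − (k + 4)·f(k) = 1.
From deg A=1, deg B=1, deg C=0: d=2.
Match coefficients ⇒ f(k) = k*(k + 5)/12.
Get s_k = R·t_k = k*(-k - 5)/(2*(k + 2)*(k + 3)) with R(k) = B(k−1)f(k)/C(k) = k*(k + 4)*(k + 5)/12.
Δs = -6/(k**3 + 9*k**2 + 26*k + 24), as required.
Telescoping: Σ = s_(10) − s_(2) = -25/52 − (-7/20) = -17/130.

Σ = -17/130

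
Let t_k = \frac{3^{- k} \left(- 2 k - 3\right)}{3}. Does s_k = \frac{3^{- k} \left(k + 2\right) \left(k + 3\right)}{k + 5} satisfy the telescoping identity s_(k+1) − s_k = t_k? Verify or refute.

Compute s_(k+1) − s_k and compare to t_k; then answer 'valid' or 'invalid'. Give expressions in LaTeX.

Invalid: residual \frac{2 \cdot 3^{- k} \left(2 k^{2} + 16 k + 21\right)}{3 \left(k^{2} + 11 k + 30\right)} ≠ 0.

s_(k+1) = (k + 3)*(k + 4)/(3*3**k*(k + 6))
s_(k+1) − s_k = (k + 3)*(-3*(k + 2)*(k + 6) + (k + 4)*(k + 5))/(3*3**k*(k + 5)*(k + 6))
(s_(k+1) − s_k) − t_k = 2*(2*k**2 + 16*k + 21)/(3*3**k*(k**2 + 11*k + 30))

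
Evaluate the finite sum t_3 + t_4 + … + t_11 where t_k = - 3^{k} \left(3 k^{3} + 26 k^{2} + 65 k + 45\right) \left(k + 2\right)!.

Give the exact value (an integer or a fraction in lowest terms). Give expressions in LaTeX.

Σ = -8895382704694818360

Ratio r(k) = 3*(3*k**4 + 44*k**3 + 231*k**2 + 517*k + 417)/(3*k**3 + 26*k**2 + 65*k + 45).
Gosper form: A/B · C(k+1)/C(k) with A=3*k + 9, B=1, C=k**3 + 26*k**2/3 + 65*k/3 + 15.
Solve (3*k + 9)·f(k+1) − (1)·f(k) = k**3 + 26*k**2/3 + 65*k/3 + 15.
From deg A=1, deg B=0, deg C=3: d=2.
Solving with deg f ≤ 2: f(k) = k*(k + 4)/3.
R(k) = B(k−1)·f(k)/C(k) = k*(k + 4)/(3*k**3 + 26*k**2 + 65*k + 45); s_k = R·t_k = -3**k*k*(k + 4)*factorial(k + 2).
s_(k+1) − s_k = -3**k*(3*k**3 + 26*k**2 + 65*k + 45)*factorial(k + 2) = t_k.
Telescoping: Σ = s_(12) − s_(3) = -8895382704694886400 − (-68040) = -8895382704694818360.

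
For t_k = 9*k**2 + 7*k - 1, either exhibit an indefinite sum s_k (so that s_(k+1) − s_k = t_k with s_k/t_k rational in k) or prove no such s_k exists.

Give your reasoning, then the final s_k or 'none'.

s_k = k*(3*k**2 - k - 3)

Step 1: r(k) = (9*k**2 + 25*k + 15)/(9*k**2 + 7*k - 1).
So A=1 and B=1, with C=k**2 + 7*k/9 - 1/9.
Set up (1)·f(k+1) − (1)·f(k) − (k**2 + 7*k/9 - 1/9) = 0.
Degrees (0,0,2) ⇒ d ≤ 3.
A polynomial solution: f(k) = k*(3*k**2 - k - 3)/9.
Then R = B(k−1)f/C = k*(3*k**2 - k - 3)/(9*k**2 + 7*k - 1), so s_k = R(k)·t_k = k*(3*k**2 - k - 3).
Verify: 9*k**2 + 7*k - 1 matches t_k.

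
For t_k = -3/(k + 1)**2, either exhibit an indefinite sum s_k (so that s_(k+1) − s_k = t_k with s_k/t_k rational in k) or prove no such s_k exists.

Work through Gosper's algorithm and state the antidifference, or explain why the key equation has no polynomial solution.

none — t_k is not Gosper-summable

r(k) = (k + 1)**2/(k + 2)**2 after simplifying.
Take A(k)=k**2 + 2*k + 1, B(k)=k**2 + 4*k + 4, C(k)=1.
Need (k**2 + 2*k + 1)·f(k+1) − (k**2 + 2*k + 1)·f(k) = 1.
From deg A=2, deg B=2, deg C=0: d=0.
Write f(k) = c0. Then LHS − RHS = -1, requiring -1 = 0: contradictory. No certificate.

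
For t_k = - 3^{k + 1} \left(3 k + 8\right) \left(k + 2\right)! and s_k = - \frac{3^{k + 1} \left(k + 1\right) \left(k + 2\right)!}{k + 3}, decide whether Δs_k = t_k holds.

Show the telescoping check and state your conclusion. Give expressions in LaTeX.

Invalid: residual \frac{6 \cdot 3^{k} \left(3 k^{2} + 17 k + 23\right) \left(k + 2\right)!}{\left(k + 3\right) \left(k + 4\right)} ≠ 0.

s_(k+1) = -3**(k + 2)*(k + 2)*factorial(k + 3)/(k + 4)
s_(k+1) − s_k = -3**(k + 1)*(3*k**3 + 23*k**2 + 58*k + 50)*factorial(k + 2)/((k + 3)*(k + 4))
(s_(k+1) − s_k) − t_k = 6*3**k*(3*k**2 + 17*k + 23)*factorial(k + 2)/((k + 3)*(k + 4))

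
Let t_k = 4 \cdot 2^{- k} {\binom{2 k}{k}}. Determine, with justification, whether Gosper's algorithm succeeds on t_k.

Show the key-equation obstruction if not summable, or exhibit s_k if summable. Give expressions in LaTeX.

No; the degree bound rules out any f.

Step 1: r(k) = (2*k + 1)/(k + 1).
A = 2*k + 1, B = k + 1, C = 1.
Key eq: (2*k + 1)·f(k+1) = (k)·f(k) + (1).
Bound: deg f ≤ -1.
Bound -1 < 0, so the key equation has no polynomial solution.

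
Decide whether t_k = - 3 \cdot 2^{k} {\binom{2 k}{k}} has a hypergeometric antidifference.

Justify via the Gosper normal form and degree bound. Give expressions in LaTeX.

No — t_k has no hypergeometric antidifference.

Ratio r(k) = 4*(2*k + 1)/(k + 1).
Gosper form: A/B · C(k+1)/C(k) with A=8*k + 4, B=k + 1, C=1.
Key eq: (8*k + 4)·f(k+1) = (k)·f(k) + (1).
deg f ≤ -1 (via 1,1,0).
d = -1 < 0 ⇒ no nonzero polynomial f; not summable.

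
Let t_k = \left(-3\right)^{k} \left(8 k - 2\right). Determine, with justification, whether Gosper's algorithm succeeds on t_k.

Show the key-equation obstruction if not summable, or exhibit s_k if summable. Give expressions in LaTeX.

Yes. s_k = 2 \left(-3\right)^{k} \left(1 - k\right).

Compute t_(k+1)/t_k: get 3*(-4*k - 3)/(4*k - 1).
Gosper form: A/B · C(k+1)/C(k) with A=-3, B=1, C=k - 1/4.
Need (-3)·f(k+1) − (1)·f(k) = k - 1/4.
deg f ≤ 1 (via 0,0,1).
Match coefficients ⇒ f(k) = -(k - 1)/4.
Certificate R = B(k−1)f/C = -(k - 1)/(4*k - 1) gives s_k = 2*(-3)**k*(1 - k).
s_(k+1) − s_k = (-3)**k*(8*k - 2) = t_k.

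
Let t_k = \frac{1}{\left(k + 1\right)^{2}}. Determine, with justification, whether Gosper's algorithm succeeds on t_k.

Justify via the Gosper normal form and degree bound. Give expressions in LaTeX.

No — t_k has no hypergeometric antidifference.

r(k) = (k + 1)**2/(k + 2)**2 after simplifying.
Gosper form: A/B · C(k+1)/C(k) with A=k**2 + 2*k + 1, B=k**2 + 4*k + 4, C=1.
Need (k**2 + 2*k + 1)·f(k+1) − (k**2 + 2*k + 1)·f(k) = 1.
From deg A=2, deg B=2, deg C=0: d=0.
Generic f = c0 gives residual -1; -1 = 0 cannot hold, so t_k is not Gosper-summable.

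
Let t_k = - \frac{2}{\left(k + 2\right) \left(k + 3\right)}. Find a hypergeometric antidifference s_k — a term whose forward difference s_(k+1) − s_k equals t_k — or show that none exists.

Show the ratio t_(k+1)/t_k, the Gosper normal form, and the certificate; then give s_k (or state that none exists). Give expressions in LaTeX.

s_k = - \frac{k}{k + 2}

Ratio r(k) = (k + 2)/(k + 4).
A = k + 2, B = k + 4, C = 1.
Solve (k + 2)·f(k+1) − (k + 3)·f(k) = 1.
Bound: deg f ≤ 1.
A polynomial solution: f(k) = k/2.
Get s_k = R·t_k = -k/(k + 2) with R(k) = B(k−1)f(k)/C(k) = k*(k + 3)/2.
Check: Δs_k = -2/(k**2 + 5*k + 6). ✓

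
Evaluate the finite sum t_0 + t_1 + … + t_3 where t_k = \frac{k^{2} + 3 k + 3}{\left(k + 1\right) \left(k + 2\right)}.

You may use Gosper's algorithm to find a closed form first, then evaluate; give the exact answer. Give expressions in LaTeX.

Ratio r(k) = (k + 1)*(3*k + (k + 1)**2 + 6)/((k + 3)*(k**2 + 3*k + 3)).
A = k + 1, B = k + 3, C = k**2 + 3*k + 3.
f must satisfy (k + 1)·f(k+1) − (k + 2)·f(k) = k**2 + 3*k + 3.
Degrees (1,1,2) ⇒ d ≤ 2.
A polynomial solution: f(k) = k*(k + 2).
Get s_k = R·t_k = k*(k + 2)/(k + 1) with R(k) = B(k−1)f(k)/C(k) = k*(k + 2)**2/(k**2 + 3*k + 3).
Verify: (k**2 + 3*k + 3)/(k**2 + 3*k + 2) matches t_k.
Evaluate s at k=4 and k=0: 24/5 and 0; difference 24/5.

Σ = 24/5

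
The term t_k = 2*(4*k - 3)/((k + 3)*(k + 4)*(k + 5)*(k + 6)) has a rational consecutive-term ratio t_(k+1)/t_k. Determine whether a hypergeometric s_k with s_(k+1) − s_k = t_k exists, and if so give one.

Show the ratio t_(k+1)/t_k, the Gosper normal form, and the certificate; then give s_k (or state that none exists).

s_k = k*(k**2 + 12*k - 73)/(30*(k + 3)*(k + 4)*(k + 5))

Ratio r(k) = (k + 3)*(4*k + 1)/((k + 7)*(4*k - 3)).
Gosper form: A/B · C(k+1)/C(k) with A=k + 3, B=k + 7, C=k - 3/4.
Need (k + 3)·f(k+1) − (k + 6)·f(k) = k - 3/4.
From deg A=1, deg B=1, deg C=1: d=3.
Match coefficients ⇒ f(k) = k*(k**2 + 12*k - 73)/240.
So s_k = (B(k−1)f/C)·t_k = (k*(k + 6)*(k**2 + 12*k - 73)/(60*(4*k - 3)))·t_k = k*(k**2 + 12*k - 73)/(30*(k + 3)*(k + 4)*(k + 5)).
s_(k+1) − s_k = 2*(4*k - 3)/(k**4 + 18*k**3 + 119*k**2 + 342*k + 360) = t_k.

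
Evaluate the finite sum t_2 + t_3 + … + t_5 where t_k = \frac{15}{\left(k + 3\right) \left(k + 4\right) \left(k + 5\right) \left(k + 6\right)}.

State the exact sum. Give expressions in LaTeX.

Compute t_(k+1)/t_k: get (k + 3)/(k + 7).
Gosper form: A/B · C(k+1)/C(k) with A=k + 3, B=k + 7, C=1.
Key eq: (k + 3)·f(k+1) = (k + 6)·f(k) + (1).
d = 3 from the (1,1,0) case.
Solve for f: f(k) = k*(k**2 + 12*k + 47)/180 (degree 3 ≤ 3).
Then R = B(k−1)f/C = k*(k + 6)*(k**2 + 12*k + 47)/180, so s_k = R(k)·t_k = k*(k**2 + 12*k + 47)/(12*(k + 3)*(k + 4)*(k + 5)).
Δs = 15/(k**4 + 18*k**3 + 119*k**2 + 342*k + 360), as required.
Sum = s_(6) − s_(2); s_(6) = 31/396, s_(2) = 5/84 ⇒ 13/693.

Σ = 13/693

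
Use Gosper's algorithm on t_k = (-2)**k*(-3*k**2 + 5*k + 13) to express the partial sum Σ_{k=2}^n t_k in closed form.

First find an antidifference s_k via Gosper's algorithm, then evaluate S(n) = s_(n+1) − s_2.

Ratio r(k) = 2*(-3*k**2 - k + 15)/(3*k**2 - 5*k - 13).
Normal form (A,B,C) = (-2, 1, k**2 - 5*k/3 - 13/3).
f must satisfy (-2)·f(k+1) − (1)·f(k) = k**2 - 5*k/3 - 13/3.
d = 2 from the (0,0,2) case.
Match coefficients ⇒ f(k) = -(k**2 - 3*k - 3)/3.
R(k) = B(k−1)·f(k)/C(k) = -(k**2 - 3*k - 3)/(3*k**2 - 5*k - 13); s_k = R·t_k = (-2)**k*(k**2 - 3*k - 3).
s_(k+1) − s_k = (-2)**k*(-3*k**2 + 5*k + 13) = t_k.
Evaluate: s_(n+1) = (-2)**(n + 1)*(n**2 - n - 5); subtract s_(2) = -20 ⇒ S(n) = -2*(-2)**n*n**2 + 2*(-2)**n*n + 10*(-2)**n + 20.

S(n) = -2*(-2)**n*n**2 + 2*(-2)**n*n + 10*(-2)**n + 20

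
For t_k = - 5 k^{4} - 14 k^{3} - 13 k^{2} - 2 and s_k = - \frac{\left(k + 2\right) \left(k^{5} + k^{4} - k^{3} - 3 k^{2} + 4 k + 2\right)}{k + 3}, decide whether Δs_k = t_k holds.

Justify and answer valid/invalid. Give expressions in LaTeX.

Invalid: residual \frac{2 \left(2 k^{5} + 14 k^{4} + 28 k^{3} + 21 k^{2} - k + 2\right)}{k^{2} + 7 k + 12} ≠ 0.

s_(k+1) = (-k**6 - 9*k**5 - 31*k**4 - 49*k**3 - 34*k**2 - 16*k - 12)/(k + 4)
s_(k+1) − s_k = (-5*k**6 - 45*k**5 - 143*k**4 - 203*k**3 - 116*k**2 - 16*k - 20)/(k**2 + 7*k + 12)
(s_(k+1) − s_k) − t_k = 2*(2*k**5 + 14*k**4 + 28*k**3 + 21*k**2 - k + 2)/(k**2 + 7*k + 12)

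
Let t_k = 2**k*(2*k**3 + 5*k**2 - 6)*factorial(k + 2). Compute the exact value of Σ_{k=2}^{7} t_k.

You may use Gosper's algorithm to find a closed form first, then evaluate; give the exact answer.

t_(k+1)/t_k = 2*(k + 3)*(2*(k + 1)**3 + 5*(k + 1)**2 - 6)/(2*k**3 + 5*k**2 - 6).
A = 2*k + 6, B = 1, C = k**3 + 5*k**2/2 - 3.
Set up (2*k + 6)·f(k+1) − (1)·f(k) − (k**3 + 5*k**2/2 - 3) = 0.
Degrees (1,0,3) ⇒ d ≤ 2.
Solving with deg f ≤ 2: f(k) = k*(k - 2)/2.
So s_k = (B(k−1)f/C)·t_k = (k*(k - 2)/(2*k**3 + 5*k**2 - 6))·t_k = 2**k*k*(k - 2)*factorial(k + 2).
Verify: 2**k*(2*k**3 + 5*k**2 - 6)*factorial(k + 2) matches t_k.
Telescoping: Σ = s_(8) − s_(2) = 44590694400 − (0) = 44590694400.

Σ = 44590694400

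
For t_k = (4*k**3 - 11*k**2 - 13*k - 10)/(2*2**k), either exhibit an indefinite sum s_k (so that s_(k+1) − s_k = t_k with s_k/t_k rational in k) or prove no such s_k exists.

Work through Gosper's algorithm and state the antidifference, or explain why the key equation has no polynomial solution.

s_k = (-4*k**3 - k**2 - k + 4)/2**k

t_(k+1)/t_k = (4*k**3 + k**2 - 23*k - 30)/(2*(4*k**3 - 11*k**2 - 13*k - 10)).
Gosper form: A/B · C(k+1)/C(k) with A=1/2, B=1, C=k**3 - 11*k**2/4 - 13*k/4 - 5/2.
f must satisfy (1/2)·f(k+1) − (1)·f(k) = k**3 - 11*k**2/4 - 13*k/4 - 5/2.
From deg A=0, deg B=0, deg C=3: d=3.
Solve for f: f(k) = -(4*k**3 + k**2 + k - 4)/2 (degree 3 ≤ 3).
Get s_k = R·t_k = (-4*k**3 - k**2 - k + 4)/2**k with R(k) = B(k−1)f(k)/C(k) = -2*(4*k**3 + k**2 + k - 4)/(4*k**3 - 11*k**2 - 13*k - 10).
Check: Δs_k = (4*k**3 - 11*k**2 - 13*k - 10)/(2*2**k). ✓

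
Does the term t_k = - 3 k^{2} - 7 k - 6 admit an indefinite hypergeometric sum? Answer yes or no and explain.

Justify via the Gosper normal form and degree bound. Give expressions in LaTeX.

Yes. s_k = k \left(- k^{2} - 2 k - 3\right).

The ratio is (3*k**2 + 13*k + 16)/(3*k**2 + 7*k + 6).
Factor: A=1; B=1; C=k**2 + 7*k/3 + 2.
Need (1)·f(k+1) − (1)·f(k) = k**2 + 7*k/3 + 2.
From deg A=0, deg B=0, deg C=2: d=3.
Match coefficients ⇒ f(k) = k*(k**2 + 2*k + 3)/3.
Certificate R = B(k−1)f/C = k*(k**2 + 2*k + 3)/(3*k**2 + 7*k + 6) gives s_k = k*(-k**2 - 2*k - 3).
Check: Δs_k = -3*k**2 - 7*k - 6. ✓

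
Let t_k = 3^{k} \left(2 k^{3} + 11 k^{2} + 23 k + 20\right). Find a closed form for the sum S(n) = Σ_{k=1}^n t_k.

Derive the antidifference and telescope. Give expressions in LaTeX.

S(n) = 3 \cdot 3^{n} n^{3} + 12 \cdot 3^{n} n^{2} + 27 \cdot 3^{n} n + 21 \cdot 3^{n} - 21

Compute t_(k+1)/t_k: get 3*(2*k**3 + 17*k**2 + 51*k + 56)/(2*k**3 + 11*k**2 + 23*k + 20).
Gosper form: A/B · C(k+1)/C(k) with A=3, B=1, C=k**3 + 11*k**2/2 + 23*k/2 + 10.
f must satisfy (3)·f(k+1) − (1)·f(k) = k**3 + 11*k**2/2 + 23*k/2 + 10.
Bound: deg f ≤ 3.
Solving with deg f ≤ 3: f(k) = (k**3 + k**2 + 4*k + 1)/2.
So s_k = (B(k−1)f/C)·t_k = ((k**3 + k**2 + 4*k + 1)/((2*k + 5)*(k**2 + 3*k + 4)))·t_k = 3**k*(k**3 + k**2 + 4*k + 1).
Check: Δs_k = 3**k*(2*k**3 + 11*k**2 + 23*k + 20). ✓
Evaluate: s_(n+1) = 3**(n + 1)*(n**3 + 4*n**2 + 9*n + 7); subtract s_(1) = 21 ⇒ S(n) = 3*3**n*n**3 + 12*3**n*n**2 + 27*3**n*n + 21*3**n - 21.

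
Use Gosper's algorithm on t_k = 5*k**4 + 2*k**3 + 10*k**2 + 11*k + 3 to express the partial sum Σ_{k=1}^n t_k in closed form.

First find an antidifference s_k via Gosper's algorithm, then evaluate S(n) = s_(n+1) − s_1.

The ratio is (5*k**4 + 22*k**3 + 46*k**2 + 57*k + 31)/(5*k**4 + 2*k**3 + 10*k**2 + 11*k + 3).
Gosper form: A/B · C(k+1)/C(k) with A=1, B=1, C=k**4 + 2*k**3/5 + 2*k**2 + 11*k/5 + 3/5.
Need (1)·f(k+1) − (1)·f(k) = k**4 + 2*k**3/5 + 2*k**2 + 11*k/5 + 3/5.
Bound: deg f ≤ 5.
Solve for f: f(k) = k*(k**4 - 2*k**3 + 4*k**2 + k - 1)/5 (degree 5 ≤ 5).
Get s_k = R·t_k = k*(k**4 - 2*k**3 + 4*k**2 + k - 1) with R(k) = B(k−1)f(k)/C(k) = k*(k**4 - 2*k**3 + 4*k**2 + k - 1)/(5*k**4 + 2*k**3 + 10*k**2 + 11*k + 3).
s_(k+1) − s_k = 5*k**4 + 2*k**3 + 10*k**2 + 11*k + 3 = t_k.
Telescope: S(n) = s_(n+1) − s_(1) = n**5 + 3*n**4 + 6*n**3 + 11*n**2 + 10*n + 3 − (3) = n*(n**4 + 3*n**3 + 6*n**2 + 11*n + 10).

S(n) = n*(n**4 + 3*n**3 + 6*n**2 + 11*n + 10)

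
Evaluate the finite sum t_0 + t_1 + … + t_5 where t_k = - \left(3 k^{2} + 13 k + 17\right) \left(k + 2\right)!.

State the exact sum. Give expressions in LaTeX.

Σ = -887032

Compute t_(k+1)/t_k: get (k + 3)*(13*k + 3*(k + 1)**2 + 30)/(3*k**2 + 13*k + 17).
So A=k + 3 and B=1, with C=k**2 + 13*k/3 + 17/3.
Set up (k + 3)·f(k+1) − (1)·f(k) − (k**2 + 13*k/3 + 17/3) = 0.
Bound: deg f ≤ 1.
Match coefficients ⇒ f(k) = (3*k + 4)/3.
R(k) = B(k−1)·f(k)/C(k) = (3*k + 4)/(3*k**2 + 13*k + 17); s_k = R·t_k = -(3*k + 4)*factorial(k + 2).
Verify: -(3*k**2 + 13*k + 17)*factorial(k + 2) matches t_k.
Evaluate s at k=6 and k=0: -887040 and -8; difference -887032.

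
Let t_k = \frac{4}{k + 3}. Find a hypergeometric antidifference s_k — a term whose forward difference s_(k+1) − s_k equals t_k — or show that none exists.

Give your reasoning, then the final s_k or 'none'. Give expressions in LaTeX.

no hypergeometric antidifference exists

r(k) = (k + 3)/(k + 4) after simplifying.
Take A(k)=k + 3, B(k)=k + 4, C(k)=1.
f must satisfy (k + 3)·f(k+1) − (k + 3)·f(k) = 1.
Degrees (1,1,0) ⇒ d ≤ 0.
Put f(k) = c0: A·f(k+1) − B(k−1)·f(k) − C = -1; need -1 = 0 — inconsistent ⇒ no f, not summable.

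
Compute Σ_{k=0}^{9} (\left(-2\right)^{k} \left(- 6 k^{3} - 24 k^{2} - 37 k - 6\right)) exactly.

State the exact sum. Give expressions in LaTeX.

Σ = 2484228

Ratio r(k) = 2*(-6*k**3 - 42*k**2 - 103*k - 73)/(6*k**3 + 24*k**2 + 37*k + 6).
Gosper form: A/B · C(k+1)/C(k) with A=-2, B=1, C=k**3 + 4*k**2 + 37*k/6 + 1.
Set up (-2)·f(k+1) − (1)·f(k) − (k**3 + 4*k**2 + 37*k/6 + 1) = 0.
deg f ≤ 3 (via 0,0,3).
Coefficient equations give f(k) = -(2*k**3 + 4*k**2 + 3*k - 4)/6.
So s_k = (B(k−1)f/C)·t_k = (-(2*k**3 + 4*k**2 + 3*k - 4)/(6*k**3 + 24*k**2 + 37*k + 6))·t_k = (-2)**k*(2*k**3 + 4*k**2 + 3*k - 4).
Verify: (-2)**k*(-6*k**3 - 24*k**2 - 37*k - 6) matches t_k.
Telescoping: Σ = s_(10) − s_(0) = 2484224 − (-4) = 2484228.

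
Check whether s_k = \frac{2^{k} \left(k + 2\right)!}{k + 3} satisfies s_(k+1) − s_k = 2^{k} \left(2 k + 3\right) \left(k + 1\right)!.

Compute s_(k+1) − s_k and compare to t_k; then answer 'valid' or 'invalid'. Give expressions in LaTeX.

Invalid: residual - \frac{2^{k} \left(2 k^{2} + 9 k + 8\right) \left(k + 1\right)!}{\left(k + 3\right) \left(k + 4\right)} ≠ 0.

s_(k+1) = 2**(k + 1)*factorial(k + 3)/(k + 4)
s_(k+1) − s_k = 2**k*(k + 2)*(2*k + 7)*factorial(k + 2)/((k + 3)*(k + 4))
(s_(k+1) − s_k) − t_k = -2**k*(2*k**2 + 9*k + 8)*factorial(k + 1)/((k + 3)*(k + 4))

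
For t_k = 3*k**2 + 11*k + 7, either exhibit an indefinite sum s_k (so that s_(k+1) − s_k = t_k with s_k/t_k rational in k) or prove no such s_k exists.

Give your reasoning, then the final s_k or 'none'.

t_(k+1)/t_k = (3*k**2 + 17*k + 21)/(3*k**2 + 11*k + 7).
Take A(k)=1, B(k)=1, C(k)=k**2 + 11*k/3 + 7/3.
f must satisfy (1)·f(k+1) − (1)·f(k) = k**2 + 11*k/3 + 7/3.
deg f ≤ 3 (via 0,0,2).
Coefficient equations give f(k) = k*(k**2 + 4*k + 2)/3.
R(k) = B(k−1)·f(k)/C(k) = k*(k**2 + 4*k + 2)/(3*k**2 + 11*k + 7); s_k = R·t_k = k*(k**2 + 4*k + 2).
Δs = 3*k**2 + 11*k + 7, as required.

s_k = k*(k**2 + 4*k + 2)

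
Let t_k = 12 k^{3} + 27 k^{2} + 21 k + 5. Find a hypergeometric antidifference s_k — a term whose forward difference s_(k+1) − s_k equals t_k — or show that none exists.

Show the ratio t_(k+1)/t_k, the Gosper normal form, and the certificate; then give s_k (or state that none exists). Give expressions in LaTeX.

s_k = 3 k^{4} + 3 k^{3} - k

Compute t_(k+1)/t_k: get (12*k**3 + 63*k**2 + 111*k + 65)/(12*k**3 + 27*k**2 + 21*k + 5).
Factor: A=1; B=1; C=k**3 + 9*k**2/4 + 7*k/4 + 5/12.
Need (1)·f(k+1) − (1)·f(k) = k**3 + 9*k**2/4 + 7*k/4 + 5/12.
d = 4 from the (0,0,3) case.
Match coefficients ⇒ f(k) = k*(3*k**3 + 3*k**2 - 1)/12.
Then R = B(k−1)f/C = k*(3*k**3 + 3*k**2 - 1)/(12*k**3 + 27*k**2 + 21*k + 5), so s_k = R(k)·t_k = 3*k**4 + 3*k**3 - k.
s_(k+1) − s_k = 12*k**3 + 27*k**2 + 21*k + 5 = t_k.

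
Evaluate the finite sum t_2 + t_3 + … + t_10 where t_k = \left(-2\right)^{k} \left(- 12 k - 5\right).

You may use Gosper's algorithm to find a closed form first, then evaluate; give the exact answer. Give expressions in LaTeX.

Step 1: r(k) = 2*(-12*k - 17)/(12*k + 5).
Factor: A=-2; B=1; C=k + 5/12.
f must satisfy (-2)·f(k+1) − (1)·f(k) = k + 5/12.
deg f ≤ 1 (via 0,0,1).
Match coefficients ⇒ f(k) = -(4*k - 1)/12.
So s_k = (B(k−1)f/C)·t_k = (-(4*k - 1)/(12*k + 5))·t_k = (-2)**k*(4*k - 1).
Check: Δs_k = (-2)**k*(-12*k - 5). ✓
Evaluate s at k=11 and k=2: -88064 and 28; difference -88092.

Σ = -88092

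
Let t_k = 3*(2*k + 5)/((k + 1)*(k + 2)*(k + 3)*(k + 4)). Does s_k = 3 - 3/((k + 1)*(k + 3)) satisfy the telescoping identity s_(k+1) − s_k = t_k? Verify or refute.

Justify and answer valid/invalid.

s_(k+1) = 3 - 3/((k + 2)*(k + 4))
s_(k+1) − s_k = 3*(2*k + 5)/(k**4 + 10*k**3 + 35*k**2 + 50*k + 24)
(s_(k+1) − s_k) − t_k = 0

valid; difference matches t_k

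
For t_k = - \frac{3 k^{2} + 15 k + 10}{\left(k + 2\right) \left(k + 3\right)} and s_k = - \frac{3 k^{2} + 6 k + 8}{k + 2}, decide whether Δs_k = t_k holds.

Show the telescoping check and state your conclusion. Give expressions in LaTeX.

valid; difference matches t_k

s_(k+1) = (-3*k**2 - 12*k - 17)/(k + 3)
s_(k+1) − s_k = (-3*k**2 - 15*k - 10)/(k**2 + 5*k + 6)
(s_(k+1) − s_k) − t_k = 0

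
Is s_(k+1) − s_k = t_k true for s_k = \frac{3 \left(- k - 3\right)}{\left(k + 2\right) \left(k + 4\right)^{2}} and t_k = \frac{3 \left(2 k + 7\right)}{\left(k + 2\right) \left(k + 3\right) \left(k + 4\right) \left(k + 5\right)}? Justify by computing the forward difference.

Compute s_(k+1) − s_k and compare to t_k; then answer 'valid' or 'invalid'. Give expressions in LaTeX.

Invalid: residual \frac{3 \left(- 3 k^{2} - 23 k - 43\right)}{k^{6} + 23 k^{5} + 217 k^{4} + 1073 k^{3} + 2926 k^{2} + 4160 k + 2400} ≠ 0.

s_(k+1) = 3*(-k - 4)/((k + 3)*(k + 5)**2)
s_(k+1) − s_k = 3*(-(k + 2)*(k + 4)**3 + (k + 3)**2*(k + 5)**2)/((k + 2)*(k + 3)*(k + 4)**2*(k + 5)**2)
(s_(k+1) − s_k) − t_k = 3*(-3*k**2 - 23*k - 43)/(k**6 + 23*k**5 + 217*k**4 + 1073*k**3 + 2926*k**2 + 4160*k + 2400)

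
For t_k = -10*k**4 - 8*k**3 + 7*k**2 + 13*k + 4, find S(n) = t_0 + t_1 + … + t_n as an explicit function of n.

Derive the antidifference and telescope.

S(n) = -2*n**5 - 7*n**4 - 5*n**3 + 8*n**2 + 12*n + 4

The ratio is (10*k**4 + 48*k**3 + 77*k**2 + 37*k - 6)/(10*k**4 + 8*k**3 - 7*k**2 - 13*k - 4).
Gosper form: A/B · C(k+1)/C(k) with A=1, B=1, C=k**4 + 4*k**3/5 - 7*k**2/10 - 13*k/10 - 2/5.
Key eq: (1)·f(k+1) = (1)·f(k) + (k**4 + 4*k**3/5 - 7*k**2/10 - 13*k/10 - 2/5).
d = 5 from the (0,0,4) case.
Solve for f: f(k) = k*(2*k**4 - 3*k**3 - 3*k**2 - k + 1)/10 (degree 5 ≤ 5).
Get s_k = R·t_k = k*(-2*k**4 + 3*k**3 + 3*k**2 + k - 1) with R(k) = B(k−1)f(k)/C(k) = k*(2*k**4 - 3*k**3 - 3*k**2 - k + 1)/(10*k**4 + 8*k**3 - 7*k**2 - 13*k - 4).
Δs = -10*k**4 - 8*k**3 + 7*k**2 + 13*k + 4, as required.
s_(n+1) = -2*n**5 - 7*n**4 - 5*n**3 + 8*n**2 + 12*n + 4 and s_(0) = 0, so S(n) = -2*n**5 - 7*n**4 - 5*n**3 + 8*n**2 + 12*n + 4.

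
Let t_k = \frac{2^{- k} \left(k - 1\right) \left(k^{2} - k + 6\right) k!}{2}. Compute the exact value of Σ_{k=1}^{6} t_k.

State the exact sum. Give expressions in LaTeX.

Compute t_(k+1)/t_k: get k*(k + 1)*(-k + (k + 1)**2 + 5)/(2*(k - 1)*(k**2 - k + 6)).
Take A(k)=k/2 + 1/2, B(k)=1, C(k)=k**3 - 2*k**2 + 7*k - 6.
Key eq: (k/2 + 1/2)·f(k+1) = (1)·f(k) + (k**3 - 2*k**2 + 7*k - 6).
d = 2 from the (1,0,3) case.
Solving with deg f ≤ 2: f(k) = 2*(k**2 - 3*k + 4).
R(k) = B(k−1)·f(k)/C(k) = 2*(k**2 - 3*k + 4)/((k - 1)*(k**2 - k + 6)); s_k = R·t_k = (k**2 - 3*k + 4)*factorial(k)/2**k.
Check: Δs_k = (k - 1)*(k**2 - k + 6)*factorial(k)/(2*2**k). ✓
Σ_(k=1)^(6) t_k = s_(7) − s_(1) = 1260 − (1) = 1259.

Σ = 1259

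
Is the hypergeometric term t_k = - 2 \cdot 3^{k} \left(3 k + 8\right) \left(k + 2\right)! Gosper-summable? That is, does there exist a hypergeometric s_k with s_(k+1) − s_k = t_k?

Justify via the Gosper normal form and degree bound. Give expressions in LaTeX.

Yes. s_k = - 2 \cdot 3^{k} \left(k + 2\right)!.

t_(k+1)/t_k = 3*(k + 3)*(3*k + 11)/(3*k + 8).
Normal form (A,B,C) = (3*k + 9, 1, k + 8/3).
Solve (3*k + 9)·f(k+1) − (1)·f(k) = k + 8/3.
Bound: deg f ≤ 0.
Solving with deg f ≤ 0: f(k) = 1/3.
R(k) = B(k−1)·f(k)/C(k) = 1/(3*k + 8); s_k = R·t_k = -2*3**k*factorial(k + 2).
Δs = -2*3**k*(3*k + 8)*factorial(k + 2), as required.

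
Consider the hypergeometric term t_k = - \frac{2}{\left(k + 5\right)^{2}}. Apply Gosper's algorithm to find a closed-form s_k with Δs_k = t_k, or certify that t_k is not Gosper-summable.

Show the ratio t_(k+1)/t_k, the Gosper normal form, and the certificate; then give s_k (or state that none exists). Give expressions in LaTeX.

not Gosper-summable; s_k does not exist

Compute t_(k+1)/t_k: get (k + 5)**2/(k + 6)**2.
A = k**2 + 10*k + 25, B = k**2 + 12*k + 36, C = 1.
Key eq: (k**2 + 10*k + 25)·f(k+1) = (k**2 + 10*k + 25)·f(k) + (1).
From deg A=2, deg B=2, deg C=0: d=0.
Write f(k) = c0. Then LHS − RHS = -1, requiring -1 = 0: contradictory. No certificate.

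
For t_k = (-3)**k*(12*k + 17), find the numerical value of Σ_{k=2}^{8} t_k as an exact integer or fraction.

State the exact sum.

r(k) = 3*(-12*k - 29)/(12*k + 17) after simplifying.
A = -3, B = 1, C = k + 17/12.
Solve (-3)·f(k+1) − (1)·f(k) = k + 17/12.
deg f ≤ 1 (via 0,0,1).
Solve for f: f(k) = -(3*k + 2)/12 (degree 1 ≤ 1).
So s_k = (B(k−1)f/C)·t_k = (-(3*k + 2)/(12*k + 17))·t_k = (-3)**k*(-3*k - 2).
s_(k+1) − s_k = (-3)**k*(12*k + 17) = t_k.
Sum = s_(9) − s_(2); s_(9) = 570807, s_(2) = -72 ⇒ 570879.

Σ = 570879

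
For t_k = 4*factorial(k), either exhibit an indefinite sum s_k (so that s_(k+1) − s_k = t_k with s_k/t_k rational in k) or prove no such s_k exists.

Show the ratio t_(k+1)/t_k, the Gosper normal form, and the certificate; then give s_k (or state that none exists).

none (Gosper's algorithm certifies no s_k)

Compute t_(k+1)/t_k: get k + 1.
A = k + 1, B = 1, C = 1.
f must satisfy (k + 1)·f(k+1) − (1)·f(k) = 1.
From deg A=1, deg B=0, deg C=0: d=-1.
Bound -1 < 0, so the key equation has no polynomial solution.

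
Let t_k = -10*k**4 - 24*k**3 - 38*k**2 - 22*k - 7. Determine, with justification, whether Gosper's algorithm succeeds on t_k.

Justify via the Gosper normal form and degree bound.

Step 1: r(k) = (10*k**4 + 64*k**3 + 170*k**2 + 210*k + 101)/(10*k**4 + 24*k**3 + 38*k**2 + 22*k + 7).
Gosper form: A/B · C(k+1)/C(k) with A=1, B=1, C=k**4 + 12*k**3/5 + 19*k**2/5 + 11*k/5 + 7/10.
Need (1)·f(k+1) − (1)·f(k) = k**4 + 12*k**3/5 + 19*k**2/5 + 11*k/5 + 7/10.
From deg A=0, deg B=0, deg C=4: d=5.
Solve for f: f(k) = k*(2*k**4 + k**3 + 4*k**2 - 2*k + 2)/10 (degree 5 ≤ 5).
Then R = B(k−1)f/C = k*(2*k**4 + k**3 + 4*k**2 - 2*k + 2)/(10*k**4 + 24*k**3 + 38*k**2 + 22*k + 7), so s_k = R(k)·t_k = k*(-2*k**4 - k**3 - 4*k**2 + 2*k - 2).
Verify: -10*k**4 - 24*k**3 - 38*k**2 - 22*k - 7 matches t_k.

Yes. s_k = k*(-2*k**4 - k**3 - 4*k**2 + 2*k - 2).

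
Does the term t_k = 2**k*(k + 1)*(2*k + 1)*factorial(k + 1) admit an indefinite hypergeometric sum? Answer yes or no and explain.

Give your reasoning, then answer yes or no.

The ratio is (k + 2)**2*(4*k + 6)/((k + 1)*(2*k + 1)).
A = 2*k + 4, B = 1, C = k**2 + 3*k/2 + 1/2.
Need (2*k + 4)·f(k+1) − (1)·f(k) = k**2 + 3*k/2 + 1/2.
Degrees (1,0,2) ⇒ d ≤ 1.
Coefficient equations give f(k) = (k - 1)/2.
Get s_k = R·t_k = 2**k*(k - 1)*factorial(k + 1) with R(k) = B(k−1)f(k)/C(k) = (k - 1)/((k + 1)*(2*k + 1)).
Check: Δs_k = 2**k*(k + 1)*(2*k + 1)*factorial(k + 1). ✓

Yes. s_k = 2**k*(k - 1)*factorial(k + 1).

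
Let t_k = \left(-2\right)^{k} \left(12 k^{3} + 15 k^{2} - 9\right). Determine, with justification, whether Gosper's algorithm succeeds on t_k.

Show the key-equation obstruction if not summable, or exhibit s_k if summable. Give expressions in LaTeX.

Yes. s_k = \left(-2\right)^{k} \left(- 4 k^{3} + 3 k^{2} + 4 k + 1\right).

t_(k+1)/t_k = 2*(-4*(k + 1)**3 - 5*(k + 1)**2 + 3)/(4*k**3 + 5*k**2 - 3).
Take A(k)=-2, B(k)=1, C(k)=k**3 + 5*k**2/4 - 3/4.
Key eq: (-2)·f(k+1) = (1)·f(k) + (k**3 + 5*k**2/4 - 3/4).
Bound: deg f ≤ 3.
Match coefficients ⇒ f(k) = -(4*k**3 - 3*k**2 - 4*k - 1)/12.
R(k) = B(k−1)·f(k)/C(k) = -(4*k**3 - 3*k**2 - 4*k - 1)/(3*(4*k**3 + 5*k**2 - 3)); s_k = R·t_k = (-2)**k*(-4*k**3 + 3*k**2 + 4*k + 1).
Check: Δs_k = (-2)**k*(12*k**3 + 15*k**2 - 9). ✓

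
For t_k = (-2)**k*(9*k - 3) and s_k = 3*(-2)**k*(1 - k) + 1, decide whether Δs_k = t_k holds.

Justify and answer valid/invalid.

s_(k+1) = 6*(-2)**k*k + 1
s_(k+1) − s_k = (-2)**k*(9*k - 3)
(s_(k+1) − s_k) − t_k = 0

Valid: the claim telescopes to t_k.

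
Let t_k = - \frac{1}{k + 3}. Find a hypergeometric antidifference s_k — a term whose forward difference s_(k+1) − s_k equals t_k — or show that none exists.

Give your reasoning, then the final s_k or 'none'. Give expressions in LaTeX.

not Gosper-summable; s_k does not exist

t_(k+1)/t_k = (k + 3)/(k + 4).
Gosper form: A/B · C(k+1)/C(k) with A=k + 3, B=k + 4, C=1.
Set up (k + 3)·f(k+1) − (k + 3)·f(k) − (1) = 0.
From deg A=1, deg B=1, deg C=0: d=0.
Put f(k) = c0: A·f(k+1) − B(k−1)·f(k) − C = -1; need -1 = 0 — inconsistent ⇒ no f, not summable.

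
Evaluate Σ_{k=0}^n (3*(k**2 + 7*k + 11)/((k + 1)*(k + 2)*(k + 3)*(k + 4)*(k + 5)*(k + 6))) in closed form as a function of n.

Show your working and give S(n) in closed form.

Compute t_(k+1)/t_k: get (k + 1)*(7*k + (k + 1)**2 + 18)/((k + 7)*(k**2 + 7*k + 11)).
Take A(k)=k + 1, B(k)=k + 7, C(k)=k**2 + 7*k + 11.
Solve (k + 1)·f(k+1) − (k + 6)·f(k) = k**2 + 7*k + 11.
deg f ≤ 5 (via 1,1,2).
Solving with deg f ≤ 5: f(k) = k*(k + 2)*(k + 4)*(k**2 + 9*k + 23)/45.
So s_k = (B(k−1)f/C)·t_k = (k*(k + 2)*(k + 4)*(k + 6)*(k**2 + 9*k + 23)/(45*(k**2 + 7*k + 11)))·t_k = k*(k**2 + 9*k + 23)/(15*(k**3 + 9*k**2 + 23*k + 15)).
Verify: 3*(k**2 + 7*k + 11)/(k**6 + 21*k**5 + 175*k**4 + 735*k**3 + 1624*k**2 + 1764*k + 720) matches t_k.
Σ_(k=0)^n t_k = s_(n+1) − s_(0) = ((n**3 + 12*n**2 + 44*n + 33)/(15*(n**3 + 12*n**2 + 44*n + 48))) − (0), i.e. (n**3 + 12*n**2 + 44*n + 33)/(15*(n**3 + 12*n**2 + 44*n + 48)).

S(n) = (n**3 + 12*n**2 + 44*n + 33)/(15*(n**3 + 12*n**2 + 44*n + 48))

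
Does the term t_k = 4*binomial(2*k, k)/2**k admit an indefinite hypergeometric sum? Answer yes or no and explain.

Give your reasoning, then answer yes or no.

No — t_k has no hypergeometric antidifference.

Compute t_(k+1)/t_k: get (2*k + 1)/(k + 1).
A = 2*k + 1, B = k + 1, C = 1.
Solve (2*k + 1)·f(k+1) − (k)·f(k) = 1.
Bound: deg f ≤ -1.
d = -1 < 0 ⇒ no nonzero polynomial f; not summable.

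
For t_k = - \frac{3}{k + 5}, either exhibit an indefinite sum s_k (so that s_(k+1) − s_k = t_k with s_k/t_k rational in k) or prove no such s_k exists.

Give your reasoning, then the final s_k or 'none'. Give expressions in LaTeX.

t_(k+1)/t_k = (k + 5)/(k + 6).
So A=k + 5 and B=k + 6, with C=1.
f must satisfy (k + 5)·f(k+1) − (k + 5)·f(k) = 1.
d = 0 from the (1,1,0) case.
f = c0 ⇒ A·f(k+1) − B(k−1)·f(k) − C = -1. The system {-1 = 0} is inconsistent; no antidifference.

none — t_k is not Gosper-summable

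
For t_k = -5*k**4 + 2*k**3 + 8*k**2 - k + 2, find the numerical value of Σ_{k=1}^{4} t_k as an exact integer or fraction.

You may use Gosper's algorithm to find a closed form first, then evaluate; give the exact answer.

Compute t_(k+1)/t_k: get (5*k**4 + 18*k**3 + 16*k**2 - k - 6)/(5*k**4 - 2*k**3 - 8*k**2 + k - 2).
So A=1 and B=1, with C=k**4 - 2*k**3/5 - 8*k**2/5 + k/5 - 2/5.
Set up (1)·f(k+1) − (1)·f(k) − (k**4 - 2*k**3/5 - 8*k**2/5 + k/5 - 2/5) = 0.
d = 5 from the (0,0,4) case.
A polynomial solution: f(k) = k*(k**4 - 3*k**3 + 4*k - 4)/5.
Get s_k = R·t_k = k*(-k**4 + 3*k**3 - 4*k + 4) with R(k) = B(k−1)f(k)/C(k) = k*(k**4 - 3*k**3 + 4*k - 4)/(5*k**4 - 2*k**3 - 8*k**2 + k - 2).
s_(k+1) − s_k = -5*k**4 + 2*k**3 + 8*k**2 - k + 2 = t_k.
Telescoping: Σ = s_(5) − s_(1) = -1330 − (2) = -1332.

Σ = -1332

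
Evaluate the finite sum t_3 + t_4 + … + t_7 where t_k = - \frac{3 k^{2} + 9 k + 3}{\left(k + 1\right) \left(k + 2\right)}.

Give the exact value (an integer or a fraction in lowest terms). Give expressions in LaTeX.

Step 1: r(k) = (k + 1)*(3*k + (k + 1)**2 + 4)/((k + 3)*(k**2 + 3*k + 1)).
So A=k + 1 and B=k + 3, with C=k**2 + 3*k + 1.
Key eq: (k + 1)·f(k+1) = (k + 2)·f(k) + (k**2 + 3*k + 1).
Bound: deg f ≤ 2.
Match coefficients ⇒ f(k) = k**2.
Certificate R = B(k−1)f/C = k**2*(k + 2)/(k**2 + 3*k + 1) gives s_k = -3*k**2/(k + 1).
Δs = 3*(-k**2 - 3*k - 1)/(k**2 + 3*k + 2), as required.
Sum = s_(8) − s_(3); s_(8) = -64/3, s_(3) = -27/4 ⇒ -175/12.

Σ = -175/12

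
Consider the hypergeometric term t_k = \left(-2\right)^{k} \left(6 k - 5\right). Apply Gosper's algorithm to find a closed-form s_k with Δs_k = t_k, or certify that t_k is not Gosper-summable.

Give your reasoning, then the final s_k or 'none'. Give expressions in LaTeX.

s_k = \left(-2\right)^{k} \left(3 - 2 k\right)

Step 1: r(k) = 2*(-6*k - 1)/(6*k - 5).
Normal form (A,B,C) = (-2, 1, k - 5/6).
Set up (-2)·f(k+1) − (1)·f(k) − (k - 5/6) = 0.
deg f ≤ 1 (via 0,0,1).
Solve for f: f(k) = -(2*k - 3)/6 (degree 1 ≤ 1).
Then R = B(k−1)f/C = -(2*k - 3)/(6*k - 5), so s_k = R(k)·t_k = (-2)**k*(3 - 2*k).
Verify: (-2)**k*(6*k - 5) matches t_k.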